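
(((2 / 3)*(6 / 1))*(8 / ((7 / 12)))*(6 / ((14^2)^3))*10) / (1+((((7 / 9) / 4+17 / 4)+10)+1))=810 / 30471091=0.00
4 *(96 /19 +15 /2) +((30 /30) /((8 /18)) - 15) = 2847 /76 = 37.46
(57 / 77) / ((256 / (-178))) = -5073 / 9856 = -0.51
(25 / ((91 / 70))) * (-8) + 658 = 6554 / 13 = 504.15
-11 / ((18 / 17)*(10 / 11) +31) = -2057 / 5977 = -0.34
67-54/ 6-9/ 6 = 113/ 2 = 56.50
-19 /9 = -2.11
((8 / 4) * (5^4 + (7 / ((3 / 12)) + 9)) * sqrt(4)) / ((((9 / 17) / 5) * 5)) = 45016 / 9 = 5001.78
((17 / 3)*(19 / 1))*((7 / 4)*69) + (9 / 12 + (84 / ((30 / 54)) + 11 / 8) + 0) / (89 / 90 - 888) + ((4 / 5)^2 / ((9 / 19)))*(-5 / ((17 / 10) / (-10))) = 13040.32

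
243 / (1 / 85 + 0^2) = 20655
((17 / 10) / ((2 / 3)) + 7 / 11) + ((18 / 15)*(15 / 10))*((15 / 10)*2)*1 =1889 / 220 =8.59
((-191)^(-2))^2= 1/1330863361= 0.00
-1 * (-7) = 7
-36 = -36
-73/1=-73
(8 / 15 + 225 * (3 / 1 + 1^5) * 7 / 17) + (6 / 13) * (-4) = 1224148 / 3315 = 369.28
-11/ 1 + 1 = -10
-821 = -821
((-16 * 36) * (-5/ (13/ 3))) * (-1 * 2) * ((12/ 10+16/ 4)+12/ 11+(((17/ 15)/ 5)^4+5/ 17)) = -4989169158656/ 569765625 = -8756.53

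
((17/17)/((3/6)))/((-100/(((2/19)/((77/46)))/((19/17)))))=-782/694925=-0.00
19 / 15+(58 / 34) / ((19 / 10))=10487 / 4845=2.16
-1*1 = -1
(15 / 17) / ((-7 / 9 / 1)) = -135 / 119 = -1.13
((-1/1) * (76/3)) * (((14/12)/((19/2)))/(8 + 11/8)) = -224/675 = -0.33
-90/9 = -10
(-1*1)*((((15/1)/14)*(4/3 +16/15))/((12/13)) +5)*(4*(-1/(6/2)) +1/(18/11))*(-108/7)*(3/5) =-12753/245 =-52.05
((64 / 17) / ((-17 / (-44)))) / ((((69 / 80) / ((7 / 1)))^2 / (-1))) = -883097600 / 1375929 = -641.82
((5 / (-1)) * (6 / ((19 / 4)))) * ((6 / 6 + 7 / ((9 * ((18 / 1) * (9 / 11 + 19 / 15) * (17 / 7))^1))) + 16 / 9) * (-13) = 228.77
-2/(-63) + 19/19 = 65/63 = 1.03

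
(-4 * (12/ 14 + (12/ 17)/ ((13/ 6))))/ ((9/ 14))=-4880/ 663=-7.36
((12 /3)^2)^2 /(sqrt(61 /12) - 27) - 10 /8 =-375211 /34748 - 512 * sqrt(183) /8687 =-11.60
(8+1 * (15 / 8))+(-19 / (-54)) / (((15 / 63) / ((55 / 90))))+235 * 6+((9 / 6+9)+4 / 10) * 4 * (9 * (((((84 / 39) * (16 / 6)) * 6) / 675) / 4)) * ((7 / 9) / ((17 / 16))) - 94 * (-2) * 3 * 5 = 4244.44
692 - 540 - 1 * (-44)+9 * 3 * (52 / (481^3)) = 1677830080 / 8560357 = 196.00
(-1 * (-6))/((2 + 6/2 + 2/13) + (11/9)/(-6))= 4212/3475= 1.21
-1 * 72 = -72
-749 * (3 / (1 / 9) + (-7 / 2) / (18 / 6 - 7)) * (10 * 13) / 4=-10856755 / 16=-678547.19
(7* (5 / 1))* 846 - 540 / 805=4767102 / 161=29609.33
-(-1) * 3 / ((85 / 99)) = 297 / 85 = 3.49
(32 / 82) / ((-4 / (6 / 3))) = -8 / 41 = -0.20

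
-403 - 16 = -419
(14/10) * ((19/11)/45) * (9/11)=133/3025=0.04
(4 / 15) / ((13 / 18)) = 24 / 65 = 0.37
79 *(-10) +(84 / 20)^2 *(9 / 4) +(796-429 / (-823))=3803187 / 82300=46.21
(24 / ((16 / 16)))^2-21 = 555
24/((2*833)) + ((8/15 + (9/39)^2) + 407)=860712676/2111655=407.60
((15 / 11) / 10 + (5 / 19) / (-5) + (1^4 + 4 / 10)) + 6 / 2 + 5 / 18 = 44782 / 9405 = 4.76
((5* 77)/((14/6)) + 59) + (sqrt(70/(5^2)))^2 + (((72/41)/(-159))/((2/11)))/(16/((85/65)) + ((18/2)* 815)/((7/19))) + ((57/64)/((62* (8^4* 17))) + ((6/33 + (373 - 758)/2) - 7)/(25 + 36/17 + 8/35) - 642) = -10153736113896041396446051/24033154548526447329280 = -422.49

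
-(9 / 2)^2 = -81 / 4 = -20.25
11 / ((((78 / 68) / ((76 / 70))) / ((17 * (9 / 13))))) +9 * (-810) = -42395538 / 5915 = -7167.46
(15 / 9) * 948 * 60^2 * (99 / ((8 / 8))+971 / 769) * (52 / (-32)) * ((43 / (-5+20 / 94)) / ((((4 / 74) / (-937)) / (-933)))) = 103527411419749872360 / 769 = 134626022652470575.24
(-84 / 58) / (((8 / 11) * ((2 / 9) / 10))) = -10395 / 116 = -89.61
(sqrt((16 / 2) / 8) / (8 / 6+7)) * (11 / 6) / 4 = 11 / 200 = 0.06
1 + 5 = 6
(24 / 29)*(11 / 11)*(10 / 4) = 2.07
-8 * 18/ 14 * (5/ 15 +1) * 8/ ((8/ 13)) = -178.29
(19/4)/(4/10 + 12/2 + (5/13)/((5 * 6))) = 3705/5002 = 0.74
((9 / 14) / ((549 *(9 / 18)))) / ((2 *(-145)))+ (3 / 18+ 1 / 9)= 154783 / 557235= 0.28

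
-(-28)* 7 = 196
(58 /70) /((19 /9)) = 0.39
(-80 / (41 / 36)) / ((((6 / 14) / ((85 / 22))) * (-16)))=17850 / 451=39.58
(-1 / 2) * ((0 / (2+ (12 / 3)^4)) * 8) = 0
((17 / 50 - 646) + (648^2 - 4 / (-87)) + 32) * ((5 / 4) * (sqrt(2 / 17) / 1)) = 1823913179 * sqrt(34) / 59160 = 179769.27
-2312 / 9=-256.89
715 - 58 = 657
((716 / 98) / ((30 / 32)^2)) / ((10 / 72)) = 366592 / 6125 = 59.85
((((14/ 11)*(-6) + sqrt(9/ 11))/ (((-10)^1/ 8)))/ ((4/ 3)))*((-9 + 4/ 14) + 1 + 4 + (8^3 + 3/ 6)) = 128214/ 55-64107*sqrt(11)/ 770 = 2055.04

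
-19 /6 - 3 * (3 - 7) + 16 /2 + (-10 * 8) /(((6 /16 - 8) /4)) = 21521 /366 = 58.80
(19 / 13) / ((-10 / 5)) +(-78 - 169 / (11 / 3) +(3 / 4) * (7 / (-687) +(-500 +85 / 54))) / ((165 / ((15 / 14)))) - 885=-46111672261 / 51871248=-888.96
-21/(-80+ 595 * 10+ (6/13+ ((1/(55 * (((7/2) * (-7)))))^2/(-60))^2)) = -3240262862352140625/905801833711596937513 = -0.00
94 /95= 0.99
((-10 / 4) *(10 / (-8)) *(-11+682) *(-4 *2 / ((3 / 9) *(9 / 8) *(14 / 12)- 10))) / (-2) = -134200 / 153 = -877.12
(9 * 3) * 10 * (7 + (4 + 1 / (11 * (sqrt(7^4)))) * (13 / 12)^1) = 3299265 / 1078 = 3060.54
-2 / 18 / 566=-1 / 5094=-0.00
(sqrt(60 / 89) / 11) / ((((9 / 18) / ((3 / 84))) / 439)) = 439 * sqrt(1335) / 6853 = 2.34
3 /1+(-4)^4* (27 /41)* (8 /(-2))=-27525 /41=-671.34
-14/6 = -7/3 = -2.33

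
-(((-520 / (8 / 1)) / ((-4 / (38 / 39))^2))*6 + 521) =-38833 / 78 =-497.86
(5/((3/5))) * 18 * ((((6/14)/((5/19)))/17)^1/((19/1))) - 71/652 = 50231/77588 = 0.65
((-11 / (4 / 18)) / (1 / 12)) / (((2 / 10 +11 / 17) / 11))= -30855 / 4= -7713.75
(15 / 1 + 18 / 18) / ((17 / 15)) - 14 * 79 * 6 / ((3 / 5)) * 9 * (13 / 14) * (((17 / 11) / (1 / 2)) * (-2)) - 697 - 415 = 106643776 / 187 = 570287.57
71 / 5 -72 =-289 / 5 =-57.80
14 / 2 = 7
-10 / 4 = -2.50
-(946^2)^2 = -800874647056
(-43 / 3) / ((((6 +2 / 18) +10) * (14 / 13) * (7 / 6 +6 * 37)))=-387 / 104545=-0.00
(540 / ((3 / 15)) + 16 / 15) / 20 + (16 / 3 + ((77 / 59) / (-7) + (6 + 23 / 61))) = 146.58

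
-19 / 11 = -1.73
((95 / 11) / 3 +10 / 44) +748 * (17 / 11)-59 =72607 / 66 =1100.11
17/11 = 1.55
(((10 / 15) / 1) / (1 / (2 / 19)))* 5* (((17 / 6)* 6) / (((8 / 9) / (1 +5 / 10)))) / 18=0.56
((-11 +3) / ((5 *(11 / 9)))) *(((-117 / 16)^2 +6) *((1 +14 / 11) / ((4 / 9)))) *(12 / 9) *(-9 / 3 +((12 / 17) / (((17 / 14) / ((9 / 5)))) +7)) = -749389725 / 279752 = -2678.76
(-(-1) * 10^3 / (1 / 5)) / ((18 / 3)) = 2500 / 3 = 833.33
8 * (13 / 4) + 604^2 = 364842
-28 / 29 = -0.97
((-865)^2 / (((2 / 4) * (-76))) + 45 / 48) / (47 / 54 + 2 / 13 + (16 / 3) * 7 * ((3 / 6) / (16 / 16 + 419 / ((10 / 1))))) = -23110073415 / 1712888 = -13491.88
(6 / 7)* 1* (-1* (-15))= 90 / 7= 12.86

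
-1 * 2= -2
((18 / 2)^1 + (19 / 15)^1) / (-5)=-154 / 75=-2.05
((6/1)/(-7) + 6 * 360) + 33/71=1073325/497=2159.61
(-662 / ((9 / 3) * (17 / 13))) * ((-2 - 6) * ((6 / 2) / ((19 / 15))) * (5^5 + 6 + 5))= 3238609920 / 323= 10026656.10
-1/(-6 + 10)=-1/4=-0.25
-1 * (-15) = 15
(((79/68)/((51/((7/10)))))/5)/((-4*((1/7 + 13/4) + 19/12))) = -3871/24160400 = -0.00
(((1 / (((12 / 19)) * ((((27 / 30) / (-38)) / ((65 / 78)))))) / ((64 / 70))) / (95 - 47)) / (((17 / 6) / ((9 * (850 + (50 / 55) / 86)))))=-126999123125 / 37052928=-3427.51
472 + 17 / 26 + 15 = 12679 / 26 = 487.65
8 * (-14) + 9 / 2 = -215 / 2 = -107.50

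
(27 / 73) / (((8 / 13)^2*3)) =1521 / 4672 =0.33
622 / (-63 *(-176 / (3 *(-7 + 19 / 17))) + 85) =-15550 / 13583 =-1.14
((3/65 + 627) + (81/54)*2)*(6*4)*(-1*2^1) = -1965744/65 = -30242.22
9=9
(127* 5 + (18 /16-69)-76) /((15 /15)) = 3929 /8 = 491.12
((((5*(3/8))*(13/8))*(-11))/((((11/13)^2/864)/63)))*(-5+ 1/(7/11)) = 96096780/11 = 8736070.91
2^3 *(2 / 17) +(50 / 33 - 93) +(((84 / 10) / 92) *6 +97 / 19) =-104057603 / 1225785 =-84.89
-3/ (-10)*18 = 27/ 5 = 5.40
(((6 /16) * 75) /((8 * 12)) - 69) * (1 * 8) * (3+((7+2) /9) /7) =-193479 /112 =-1727.49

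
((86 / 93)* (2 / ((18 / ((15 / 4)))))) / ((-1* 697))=-215 / 388926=-0.00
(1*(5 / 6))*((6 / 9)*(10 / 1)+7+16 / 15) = 12.28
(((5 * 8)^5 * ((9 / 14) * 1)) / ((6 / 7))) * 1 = 76800000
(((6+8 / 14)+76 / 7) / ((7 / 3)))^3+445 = 101381701 / 117649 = 861.73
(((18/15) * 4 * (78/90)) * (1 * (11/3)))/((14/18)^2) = 30888/1225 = 25.21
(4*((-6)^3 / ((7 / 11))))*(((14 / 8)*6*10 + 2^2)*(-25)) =25898400 / 7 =3699771.43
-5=-5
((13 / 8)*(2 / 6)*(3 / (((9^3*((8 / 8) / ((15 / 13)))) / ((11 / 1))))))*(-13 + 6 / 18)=-1045 / 2916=-0.36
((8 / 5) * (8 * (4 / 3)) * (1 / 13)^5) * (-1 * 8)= -2048 / 5569395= -0.00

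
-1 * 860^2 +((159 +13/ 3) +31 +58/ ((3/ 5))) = -739309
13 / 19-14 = -253 / 19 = -13.32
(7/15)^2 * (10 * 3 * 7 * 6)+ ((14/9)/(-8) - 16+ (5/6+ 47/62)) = 1449667/5580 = 259.80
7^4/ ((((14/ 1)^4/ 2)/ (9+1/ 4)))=37/ 32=1.16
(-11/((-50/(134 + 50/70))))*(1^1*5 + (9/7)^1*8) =1109911/2450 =453.02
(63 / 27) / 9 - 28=-749 / 27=-27.74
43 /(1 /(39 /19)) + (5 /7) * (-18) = 10029 /133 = 75.41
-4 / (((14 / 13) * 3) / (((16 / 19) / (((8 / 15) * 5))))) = -52 / 133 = -0.39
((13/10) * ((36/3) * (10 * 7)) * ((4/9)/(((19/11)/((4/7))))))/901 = 9152/51357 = 0.18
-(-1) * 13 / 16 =13 / 16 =0.81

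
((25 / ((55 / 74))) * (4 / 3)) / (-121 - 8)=-1480 / 4257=-0.35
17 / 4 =4.25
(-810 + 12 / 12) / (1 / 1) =-809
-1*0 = 0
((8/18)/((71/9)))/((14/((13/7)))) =26/3479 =0.01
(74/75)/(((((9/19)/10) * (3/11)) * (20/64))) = 244.40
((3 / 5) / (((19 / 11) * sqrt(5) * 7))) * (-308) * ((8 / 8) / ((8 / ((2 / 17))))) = -0.10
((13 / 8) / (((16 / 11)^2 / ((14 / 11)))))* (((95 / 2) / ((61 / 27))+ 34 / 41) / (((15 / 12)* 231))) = 1421069 / 19207680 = 0.07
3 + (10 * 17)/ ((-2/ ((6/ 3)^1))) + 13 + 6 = -148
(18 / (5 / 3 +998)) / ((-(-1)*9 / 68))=408 / 2999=0.14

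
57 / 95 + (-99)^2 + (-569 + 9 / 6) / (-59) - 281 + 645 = 6003379 / 590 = 10175.22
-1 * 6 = -6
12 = 12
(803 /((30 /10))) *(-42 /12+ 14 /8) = -5621 /12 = -468.42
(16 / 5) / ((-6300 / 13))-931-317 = -9828052 / 7875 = -1248.01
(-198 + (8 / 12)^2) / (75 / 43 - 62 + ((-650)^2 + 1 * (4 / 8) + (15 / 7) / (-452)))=-241900456 / 517264555113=-0.00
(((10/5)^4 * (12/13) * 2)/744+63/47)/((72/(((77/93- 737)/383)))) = -223714678/6071935311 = -0.04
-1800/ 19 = -94.74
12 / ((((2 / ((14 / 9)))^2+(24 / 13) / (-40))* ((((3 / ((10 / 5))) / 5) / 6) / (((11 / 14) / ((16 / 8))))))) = 58.68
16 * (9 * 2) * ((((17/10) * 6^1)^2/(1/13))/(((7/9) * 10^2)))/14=10955412/30625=357.73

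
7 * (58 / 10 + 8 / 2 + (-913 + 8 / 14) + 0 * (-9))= -31592 / 5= -6318.40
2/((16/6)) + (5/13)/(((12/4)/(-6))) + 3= 155/52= 2.98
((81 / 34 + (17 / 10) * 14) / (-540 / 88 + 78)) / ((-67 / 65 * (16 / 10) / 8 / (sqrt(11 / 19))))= -3182465 * sqrt(209) / 34214421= -1.34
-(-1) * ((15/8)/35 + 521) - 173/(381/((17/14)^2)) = 77720399/149352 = 520.38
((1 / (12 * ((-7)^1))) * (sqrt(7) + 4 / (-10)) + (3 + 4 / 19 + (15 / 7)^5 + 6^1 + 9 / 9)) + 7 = 597766039 / 9579990 - sqrt(7) / 84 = 62.37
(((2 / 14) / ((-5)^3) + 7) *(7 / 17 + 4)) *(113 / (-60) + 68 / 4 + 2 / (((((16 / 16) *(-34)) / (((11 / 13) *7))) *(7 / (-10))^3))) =498.13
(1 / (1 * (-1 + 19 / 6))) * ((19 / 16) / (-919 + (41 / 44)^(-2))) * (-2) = 31939 / 26743652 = 0.00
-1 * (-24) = 24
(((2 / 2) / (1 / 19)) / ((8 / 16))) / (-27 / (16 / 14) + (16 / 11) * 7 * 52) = 3344 / 44513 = 0.08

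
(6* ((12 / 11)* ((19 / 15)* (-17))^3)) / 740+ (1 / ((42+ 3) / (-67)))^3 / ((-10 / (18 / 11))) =-1808578187 / 20604375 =-87.78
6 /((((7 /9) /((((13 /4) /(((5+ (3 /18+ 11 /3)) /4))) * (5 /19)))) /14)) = 42120 /1007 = 41.83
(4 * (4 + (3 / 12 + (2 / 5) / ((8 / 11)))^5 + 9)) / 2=83298 / 3125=26.66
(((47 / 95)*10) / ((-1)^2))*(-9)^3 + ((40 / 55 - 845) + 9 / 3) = -929612 / 209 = -4447.90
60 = 60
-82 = -82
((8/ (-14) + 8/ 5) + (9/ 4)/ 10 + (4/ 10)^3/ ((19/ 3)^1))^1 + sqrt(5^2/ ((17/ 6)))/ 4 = 2.01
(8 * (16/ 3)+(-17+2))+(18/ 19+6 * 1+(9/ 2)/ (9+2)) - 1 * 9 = 32633/ 1254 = 26.02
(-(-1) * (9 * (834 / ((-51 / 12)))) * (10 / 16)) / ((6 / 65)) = -406575 / 34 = -11958.09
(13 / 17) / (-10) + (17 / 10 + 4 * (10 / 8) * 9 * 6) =23088 / 85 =271.62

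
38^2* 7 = 10108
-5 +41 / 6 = 11 / 6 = 1.83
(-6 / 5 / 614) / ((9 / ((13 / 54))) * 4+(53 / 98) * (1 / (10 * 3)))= -22932 / 1754827043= -0.00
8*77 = 616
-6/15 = -2/5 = -0.40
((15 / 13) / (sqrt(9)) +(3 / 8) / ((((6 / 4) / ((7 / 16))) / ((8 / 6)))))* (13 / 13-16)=-1655 / 208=-7.96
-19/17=-1.12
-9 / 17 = -0.53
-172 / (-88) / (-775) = -43 / 17050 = -0.00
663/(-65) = -51/5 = -10.20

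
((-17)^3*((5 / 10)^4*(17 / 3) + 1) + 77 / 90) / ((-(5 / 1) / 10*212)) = 4789559 / 76320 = 62.76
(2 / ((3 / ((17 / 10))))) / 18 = 17 / 270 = 0.06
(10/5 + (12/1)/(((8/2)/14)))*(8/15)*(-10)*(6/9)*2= -2816/9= -312.89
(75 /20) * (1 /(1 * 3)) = 5 /4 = 1.25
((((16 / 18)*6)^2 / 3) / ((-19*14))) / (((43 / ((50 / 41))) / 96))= -204800 / 2110311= -0.10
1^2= 1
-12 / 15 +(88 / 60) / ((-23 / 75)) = -642 / 115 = -5.58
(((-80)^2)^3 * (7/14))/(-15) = -26214400000/3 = -8738133333.33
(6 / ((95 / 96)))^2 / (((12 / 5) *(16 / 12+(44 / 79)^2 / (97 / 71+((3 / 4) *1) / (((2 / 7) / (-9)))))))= 1636173312768 / 140934809735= 11.61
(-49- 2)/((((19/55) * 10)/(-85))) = 47685/38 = 1254.87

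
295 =295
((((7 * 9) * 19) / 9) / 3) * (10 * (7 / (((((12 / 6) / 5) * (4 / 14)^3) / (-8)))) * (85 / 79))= -2863217.83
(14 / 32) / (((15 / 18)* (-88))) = -21 / 3520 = -0.01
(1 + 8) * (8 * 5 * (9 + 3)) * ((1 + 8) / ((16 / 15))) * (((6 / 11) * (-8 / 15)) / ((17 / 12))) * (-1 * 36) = 50388480 / 187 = 269457.11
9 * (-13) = -117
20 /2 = 10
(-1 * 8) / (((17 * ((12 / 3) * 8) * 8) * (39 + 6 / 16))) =-1 / 21420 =-0.00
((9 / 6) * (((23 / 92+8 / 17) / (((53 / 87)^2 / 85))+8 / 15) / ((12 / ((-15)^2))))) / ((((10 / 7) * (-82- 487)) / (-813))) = 476438506299 / 102292544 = 4657.61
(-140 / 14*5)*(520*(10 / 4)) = -65000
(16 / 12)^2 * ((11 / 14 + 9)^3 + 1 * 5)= 1723382 / 1029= 1674.81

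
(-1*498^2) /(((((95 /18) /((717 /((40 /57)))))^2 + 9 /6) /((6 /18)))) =-61963118381016 /1124332643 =-55111.02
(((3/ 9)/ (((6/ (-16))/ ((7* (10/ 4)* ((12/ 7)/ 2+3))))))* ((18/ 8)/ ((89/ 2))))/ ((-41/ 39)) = 10530/ 3649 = 2.89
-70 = -70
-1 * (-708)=708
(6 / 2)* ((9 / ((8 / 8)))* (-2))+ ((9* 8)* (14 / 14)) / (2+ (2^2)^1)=-42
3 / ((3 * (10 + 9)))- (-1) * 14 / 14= 20 / 19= 1.05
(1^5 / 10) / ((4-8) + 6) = 1 / 20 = 0.05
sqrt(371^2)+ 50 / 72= 13381 / 36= 371.69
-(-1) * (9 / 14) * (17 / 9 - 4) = -1.36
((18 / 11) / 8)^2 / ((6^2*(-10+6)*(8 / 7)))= -0.00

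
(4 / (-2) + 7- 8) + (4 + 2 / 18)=10 / 9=1.11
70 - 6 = 64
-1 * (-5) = 5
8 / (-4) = -2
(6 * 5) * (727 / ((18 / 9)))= 10905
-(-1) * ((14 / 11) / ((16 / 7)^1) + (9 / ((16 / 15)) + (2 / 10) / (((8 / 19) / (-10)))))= 747 / 176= 4.24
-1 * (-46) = 46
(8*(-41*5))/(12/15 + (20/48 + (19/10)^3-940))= 4920000/2795773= 1.76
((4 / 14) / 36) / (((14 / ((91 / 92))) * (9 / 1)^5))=13 / 1368992016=0.00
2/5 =0.40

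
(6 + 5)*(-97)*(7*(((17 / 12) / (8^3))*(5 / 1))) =-634865 / 6144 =-103.33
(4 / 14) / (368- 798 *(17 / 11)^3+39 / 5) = -13310 / 119713447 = -0.00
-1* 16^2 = -256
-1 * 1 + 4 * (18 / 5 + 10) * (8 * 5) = 2175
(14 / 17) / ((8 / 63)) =441 / 68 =6.49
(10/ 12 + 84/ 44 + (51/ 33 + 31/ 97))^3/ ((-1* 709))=-25664543546473/ 186034394296872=-0.14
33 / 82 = 0.40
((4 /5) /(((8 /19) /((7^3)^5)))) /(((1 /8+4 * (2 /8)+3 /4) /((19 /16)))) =1713869705089423 /300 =5712899016964.74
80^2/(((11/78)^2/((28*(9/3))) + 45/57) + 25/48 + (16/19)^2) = 147592972800/46576769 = 3168.81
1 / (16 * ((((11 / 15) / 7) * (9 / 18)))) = 105 / 88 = 1.19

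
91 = 91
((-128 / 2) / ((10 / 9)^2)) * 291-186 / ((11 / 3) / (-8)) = -4036896 / 275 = -14679.62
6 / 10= 3 / 5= 0.60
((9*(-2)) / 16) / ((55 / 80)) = -18 / 11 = -1.64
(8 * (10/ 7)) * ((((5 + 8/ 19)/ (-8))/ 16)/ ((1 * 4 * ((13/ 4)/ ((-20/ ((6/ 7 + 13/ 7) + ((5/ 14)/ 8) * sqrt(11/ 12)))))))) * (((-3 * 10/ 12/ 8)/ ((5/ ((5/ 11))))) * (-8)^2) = -79104000/ 158546531 + 4120000 * sqrt(33)/ 3012384089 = -0.49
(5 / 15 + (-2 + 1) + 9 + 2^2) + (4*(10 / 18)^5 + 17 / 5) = 4707688 / 295245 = 15.95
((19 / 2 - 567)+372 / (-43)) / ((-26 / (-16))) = -348.40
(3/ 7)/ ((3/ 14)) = 2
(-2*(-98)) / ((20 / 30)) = 294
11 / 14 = 0.79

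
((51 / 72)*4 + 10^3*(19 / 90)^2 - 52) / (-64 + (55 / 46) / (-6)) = 34270 / 478413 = 0.07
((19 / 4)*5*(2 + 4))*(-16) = -2280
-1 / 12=-0.08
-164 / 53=-3.09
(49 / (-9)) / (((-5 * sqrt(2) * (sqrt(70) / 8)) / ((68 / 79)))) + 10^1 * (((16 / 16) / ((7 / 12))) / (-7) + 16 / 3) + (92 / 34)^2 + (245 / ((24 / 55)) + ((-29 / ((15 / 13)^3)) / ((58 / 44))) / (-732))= 1904 * sqrt(35) / 17775 + 43358983815173 / 69969501000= 620.32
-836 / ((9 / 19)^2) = -3725.88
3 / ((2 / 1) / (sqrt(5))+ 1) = 15 - 6 * sqrt(5) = 1.58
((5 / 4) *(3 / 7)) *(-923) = -13845 / 28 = -494.46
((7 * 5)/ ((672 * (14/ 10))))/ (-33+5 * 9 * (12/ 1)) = 25/ 340704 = 0.00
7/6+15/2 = 26/3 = 8.67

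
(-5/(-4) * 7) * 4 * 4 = 140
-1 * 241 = -241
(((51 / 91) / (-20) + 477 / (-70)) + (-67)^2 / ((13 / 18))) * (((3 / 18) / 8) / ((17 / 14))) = 106.52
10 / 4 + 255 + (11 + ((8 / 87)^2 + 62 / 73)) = 297660269 / 1105074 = 269.36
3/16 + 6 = 99/16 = 6.19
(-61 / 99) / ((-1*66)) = 61 / 6534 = 0.01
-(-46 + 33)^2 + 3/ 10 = -1687/ 10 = -168.70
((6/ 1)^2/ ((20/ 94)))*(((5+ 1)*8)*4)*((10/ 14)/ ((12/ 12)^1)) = 162432/ 7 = 23204.57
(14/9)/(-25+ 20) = -14/45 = -0.31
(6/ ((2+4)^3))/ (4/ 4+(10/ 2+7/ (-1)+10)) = 1/ 324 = 0.00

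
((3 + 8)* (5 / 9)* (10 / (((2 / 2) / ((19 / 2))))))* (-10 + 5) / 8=-26125 / 72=-362.85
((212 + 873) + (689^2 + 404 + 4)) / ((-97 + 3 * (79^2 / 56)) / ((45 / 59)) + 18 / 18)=1200059280 / 786689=1525.46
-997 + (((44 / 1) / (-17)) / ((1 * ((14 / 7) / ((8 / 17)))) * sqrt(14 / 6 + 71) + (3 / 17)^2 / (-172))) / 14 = -68524569938106739 / 68730762223039 - 27179737904 * sqrt(165) / 68730762223039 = -997.01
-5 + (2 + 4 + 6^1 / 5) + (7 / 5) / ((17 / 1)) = 194 / 85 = 2.28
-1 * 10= -10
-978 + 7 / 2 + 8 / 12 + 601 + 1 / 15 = -11183 / 30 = -372.77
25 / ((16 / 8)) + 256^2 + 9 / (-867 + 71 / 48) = 5446424001 / 83090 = 65548.49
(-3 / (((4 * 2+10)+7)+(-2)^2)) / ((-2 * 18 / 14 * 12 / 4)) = 7 / 522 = 0.01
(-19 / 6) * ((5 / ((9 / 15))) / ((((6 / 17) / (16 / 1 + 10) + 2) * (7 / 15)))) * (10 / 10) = -104975 / 3738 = -28.08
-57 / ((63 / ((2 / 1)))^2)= -76 / 1323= -0.06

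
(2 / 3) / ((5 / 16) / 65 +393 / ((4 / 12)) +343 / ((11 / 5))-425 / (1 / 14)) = -4576 / 31677951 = -0.00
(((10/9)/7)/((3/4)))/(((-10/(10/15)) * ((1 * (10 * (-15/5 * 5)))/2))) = 8/42525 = 0.00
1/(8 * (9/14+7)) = 7/428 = 0.02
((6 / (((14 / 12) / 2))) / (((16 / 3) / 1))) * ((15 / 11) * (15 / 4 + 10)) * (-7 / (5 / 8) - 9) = -40905 / 56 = -730.45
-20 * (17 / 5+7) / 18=-104 / 9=-11.56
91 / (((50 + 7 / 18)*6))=0.30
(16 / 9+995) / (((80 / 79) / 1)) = 708709 / 720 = 984.32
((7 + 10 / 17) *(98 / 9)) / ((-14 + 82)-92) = -2107 / 612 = -3.44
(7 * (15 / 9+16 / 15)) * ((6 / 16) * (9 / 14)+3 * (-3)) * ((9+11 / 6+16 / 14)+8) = -3749491 / 1120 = -3347.76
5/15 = 1/3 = 0.33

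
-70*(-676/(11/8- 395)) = -120.22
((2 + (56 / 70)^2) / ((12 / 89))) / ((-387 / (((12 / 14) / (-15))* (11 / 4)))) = 10769 / 1354500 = 0.01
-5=-5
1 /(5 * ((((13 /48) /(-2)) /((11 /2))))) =-528 /65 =-8.12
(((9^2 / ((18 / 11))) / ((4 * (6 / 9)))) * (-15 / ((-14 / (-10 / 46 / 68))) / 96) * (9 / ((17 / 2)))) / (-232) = 66825 / 22107602944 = 0.00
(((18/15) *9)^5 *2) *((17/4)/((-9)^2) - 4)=-3625136208/3125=-1160043.59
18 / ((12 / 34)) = 51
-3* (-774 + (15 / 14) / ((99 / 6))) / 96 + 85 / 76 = 1184627 / 46816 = 25.30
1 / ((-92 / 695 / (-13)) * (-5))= -1807 / 92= -19.64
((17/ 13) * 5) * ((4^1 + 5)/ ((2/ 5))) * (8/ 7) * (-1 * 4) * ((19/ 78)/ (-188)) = 48450/ 55601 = 0.87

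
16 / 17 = 0.94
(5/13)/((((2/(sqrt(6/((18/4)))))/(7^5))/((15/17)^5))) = 21271359375*sqrt(3)/18458141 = 1996.03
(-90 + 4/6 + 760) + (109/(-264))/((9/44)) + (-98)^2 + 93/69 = 10274.00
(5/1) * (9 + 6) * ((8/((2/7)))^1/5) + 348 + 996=1764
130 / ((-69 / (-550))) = 71500 / 69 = 1036.23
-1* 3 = -3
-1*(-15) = 15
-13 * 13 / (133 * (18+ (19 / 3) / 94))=-47658 / 677635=-0.07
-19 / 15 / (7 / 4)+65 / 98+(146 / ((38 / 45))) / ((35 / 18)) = 88.86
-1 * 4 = -4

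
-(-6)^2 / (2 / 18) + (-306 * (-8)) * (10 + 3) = 31500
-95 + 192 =97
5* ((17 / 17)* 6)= 30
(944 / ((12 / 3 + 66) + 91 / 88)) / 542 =41536 / 1694021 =0.02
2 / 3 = 0.67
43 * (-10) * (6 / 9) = -860 / 3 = -286.67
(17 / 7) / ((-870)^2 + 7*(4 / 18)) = 153 / 47684798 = 0.00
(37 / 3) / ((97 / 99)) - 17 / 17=1124 / 97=11.59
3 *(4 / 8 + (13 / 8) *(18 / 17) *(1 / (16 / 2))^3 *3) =53277 / 34816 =1.53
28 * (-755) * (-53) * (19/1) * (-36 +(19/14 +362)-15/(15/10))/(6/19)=21393659615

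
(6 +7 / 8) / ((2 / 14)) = 385 / 8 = 48.12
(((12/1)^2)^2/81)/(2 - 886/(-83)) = 5312/263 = 20.20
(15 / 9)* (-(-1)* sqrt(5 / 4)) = 1.86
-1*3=-3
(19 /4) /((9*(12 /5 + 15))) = 95 /3132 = 0.03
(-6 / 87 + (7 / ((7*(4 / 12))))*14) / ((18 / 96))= 19456 / 87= 223.63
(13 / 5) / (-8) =-0.32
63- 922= -859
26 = 26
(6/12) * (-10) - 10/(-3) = -5/3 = -1.67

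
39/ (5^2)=39/ 25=1.56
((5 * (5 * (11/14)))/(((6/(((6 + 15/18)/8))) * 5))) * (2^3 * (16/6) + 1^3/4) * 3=83435/2304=36.21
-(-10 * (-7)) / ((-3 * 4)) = 35 / 6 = 5.83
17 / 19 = 0.89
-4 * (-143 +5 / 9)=5128 / 9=569.78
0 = 0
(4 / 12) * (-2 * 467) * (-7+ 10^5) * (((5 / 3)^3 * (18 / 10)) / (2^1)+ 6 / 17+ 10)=-23052619537 / 51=-452012147.78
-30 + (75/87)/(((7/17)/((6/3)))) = -25.81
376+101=477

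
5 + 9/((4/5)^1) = 65/4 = 16.25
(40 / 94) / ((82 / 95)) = 950 / 1927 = 0.49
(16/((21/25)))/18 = 200/189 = 1.06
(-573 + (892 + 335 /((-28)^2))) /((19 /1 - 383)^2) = 250431 /103876864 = 0.00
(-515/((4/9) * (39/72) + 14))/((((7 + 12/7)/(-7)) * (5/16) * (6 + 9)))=1453536/234545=6.20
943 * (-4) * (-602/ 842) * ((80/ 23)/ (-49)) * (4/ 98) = -1128320/ 144403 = -7.81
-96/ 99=-32/ 33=-0.97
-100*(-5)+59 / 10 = 5059 / 10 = 505.90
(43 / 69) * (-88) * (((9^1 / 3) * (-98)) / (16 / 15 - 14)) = -2781240 / 2231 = -1246.63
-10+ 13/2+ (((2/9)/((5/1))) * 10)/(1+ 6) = -433/126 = -3.44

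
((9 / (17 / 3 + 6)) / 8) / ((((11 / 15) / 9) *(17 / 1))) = 729 / 10472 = 0.07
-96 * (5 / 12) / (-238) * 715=14300 / 119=120.17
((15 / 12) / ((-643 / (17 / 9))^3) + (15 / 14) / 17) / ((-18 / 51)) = -5814086428855 / 32558900371704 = -0.18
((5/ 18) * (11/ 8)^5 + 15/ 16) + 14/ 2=5486983/ 589824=9.30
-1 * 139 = -139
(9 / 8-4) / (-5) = 23 / 40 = 0.58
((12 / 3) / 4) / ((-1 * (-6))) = 1 / 6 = 0.17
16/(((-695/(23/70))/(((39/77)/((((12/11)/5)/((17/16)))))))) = -5083/272440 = -0.02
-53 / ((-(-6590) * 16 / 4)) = -53 / 26360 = -0.00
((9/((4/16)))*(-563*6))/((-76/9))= 14400.95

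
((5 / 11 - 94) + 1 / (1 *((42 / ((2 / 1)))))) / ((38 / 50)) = -539950 / 4389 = -123.02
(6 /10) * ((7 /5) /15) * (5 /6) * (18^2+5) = 2303 /150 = 15.35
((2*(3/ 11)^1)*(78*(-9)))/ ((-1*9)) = 468/ 11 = 42.55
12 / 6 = 2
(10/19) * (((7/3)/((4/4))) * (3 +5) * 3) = 560/19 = 29.47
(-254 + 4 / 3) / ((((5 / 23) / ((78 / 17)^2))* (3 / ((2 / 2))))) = -11785384 / 1445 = -8155.98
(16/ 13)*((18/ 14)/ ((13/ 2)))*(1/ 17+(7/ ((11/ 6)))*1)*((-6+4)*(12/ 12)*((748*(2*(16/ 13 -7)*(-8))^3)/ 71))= -2886451200000000/ 184532621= -15641956.33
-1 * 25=-25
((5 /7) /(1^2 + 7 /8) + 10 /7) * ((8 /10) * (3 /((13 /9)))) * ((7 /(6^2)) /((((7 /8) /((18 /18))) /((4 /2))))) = 608 /455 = 1.34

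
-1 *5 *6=-30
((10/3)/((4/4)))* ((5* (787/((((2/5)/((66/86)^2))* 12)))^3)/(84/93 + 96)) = 752895208021628615625/4861279897394176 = 154875.92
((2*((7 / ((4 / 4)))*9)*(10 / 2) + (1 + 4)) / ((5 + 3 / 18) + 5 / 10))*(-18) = -34290 / 17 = -2017.06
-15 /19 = -0.79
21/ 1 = 21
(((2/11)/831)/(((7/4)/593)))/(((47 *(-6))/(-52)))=123344/9022167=0.01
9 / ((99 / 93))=93 / 11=8.45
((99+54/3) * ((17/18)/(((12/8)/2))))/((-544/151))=-1963/48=-40.90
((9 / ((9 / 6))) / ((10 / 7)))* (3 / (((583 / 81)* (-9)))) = -567 / 2915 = -0.19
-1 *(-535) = 535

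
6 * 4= 24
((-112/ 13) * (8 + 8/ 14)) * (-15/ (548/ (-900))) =-3240000/ 1781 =-1819.20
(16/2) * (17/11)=12.36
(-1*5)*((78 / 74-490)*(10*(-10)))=-9045500 / 37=-244472.97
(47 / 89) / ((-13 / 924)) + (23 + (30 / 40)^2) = -258659 / 18512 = -13.97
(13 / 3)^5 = 371293 / 243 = 1527.95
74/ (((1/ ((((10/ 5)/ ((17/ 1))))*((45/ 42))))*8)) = 555/ 476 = 1.17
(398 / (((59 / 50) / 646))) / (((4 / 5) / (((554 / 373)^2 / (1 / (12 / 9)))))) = 19727639732000 / 24625833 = 801095.33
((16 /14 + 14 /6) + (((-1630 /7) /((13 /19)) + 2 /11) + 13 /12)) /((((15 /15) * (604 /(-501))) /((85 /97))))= 57221279965 /234586352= 243.92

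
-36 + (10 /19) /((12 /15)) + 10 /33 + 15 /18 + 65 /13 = -6104 /209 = -29.21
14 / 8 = 7 / 4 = 1.75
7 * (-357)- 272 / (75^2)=-14057147 / 5625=-2499.05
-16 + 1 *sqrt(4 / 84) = -16 + sqrt(21) / 21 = -15.78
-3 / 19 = -0.16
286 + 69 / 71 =20375 / 71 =286.97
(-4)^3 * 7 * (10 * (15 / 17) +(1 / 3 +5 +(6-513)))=11260480 / 51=220793.73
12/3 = 4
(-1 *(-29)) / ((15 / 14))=406 / 15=27.07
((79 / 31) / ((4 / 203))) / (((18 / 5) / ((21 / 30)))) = 112259 / 4464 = 25.15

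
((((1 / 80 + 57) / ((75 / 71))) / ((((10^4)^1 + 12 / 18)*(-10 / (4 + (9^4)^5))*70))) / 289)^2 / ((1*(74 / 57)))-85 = 35340449291422690015589924006420701283506589094217 / 436158038830253734400000000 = 81026706251255570267291.88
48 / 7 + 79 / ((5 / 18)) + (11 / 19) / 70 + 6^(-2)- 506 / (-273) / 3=10094283 / 34580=291.91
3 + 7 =10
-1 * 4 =-4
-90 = -90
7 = 7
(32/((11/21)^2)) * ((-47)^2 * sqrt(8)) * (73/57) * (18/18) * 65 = 98611880640 * sqrt(2)/2299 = 60660399.74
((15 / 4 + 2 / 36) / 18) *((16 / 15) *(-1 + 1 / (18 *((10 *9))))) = -221803 / 984150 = -0.23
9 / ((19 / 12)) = 108 / 19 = 5.68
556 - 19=537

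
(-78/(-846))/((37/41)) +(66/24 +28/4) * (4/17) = 212524/88689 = 2.40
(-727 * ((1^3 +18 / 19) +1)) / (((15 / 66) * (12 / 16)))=-3582656 / 285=-12570.72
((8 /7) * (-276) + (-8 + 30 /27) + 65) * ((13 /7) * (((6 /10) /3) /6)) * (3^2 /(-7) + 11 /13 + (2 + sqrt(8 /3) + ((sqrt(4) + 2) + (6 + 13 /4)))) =-9710389 /41160 -210743 * sqrt(6) /19845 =-261.93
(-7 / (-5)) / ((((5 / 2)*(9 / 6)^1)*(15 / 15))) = 28 / 75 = 0.37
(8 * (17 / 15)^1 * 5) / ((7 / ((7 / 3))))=136 / 9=15.11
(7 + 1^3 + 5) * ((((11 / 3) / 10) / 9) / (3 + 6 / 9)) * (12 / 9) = 26 / 135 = 0.19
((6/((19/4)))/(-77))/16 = -3/2926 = -0.00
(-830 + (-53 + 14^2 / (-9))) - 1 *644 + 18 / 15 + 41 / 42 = -974359 / 630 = -1546.60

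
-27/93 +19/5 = 544/155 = 3.51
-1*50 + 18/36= -99/2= -49.50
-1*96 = -96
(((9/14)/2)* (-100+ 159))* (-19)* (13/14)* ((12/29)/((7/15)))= -5902065/19894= -296.68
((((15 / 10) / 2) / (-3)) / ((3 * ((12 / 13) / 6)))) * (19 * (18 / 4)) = -741 / 16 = -46.31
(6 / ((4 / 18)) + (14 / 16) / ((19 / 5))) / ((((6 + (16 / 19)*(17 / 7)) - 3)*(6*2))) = 28973 / 64416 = 0.45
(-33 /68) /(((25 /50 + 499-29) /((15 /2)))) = -495 /63988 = -0.01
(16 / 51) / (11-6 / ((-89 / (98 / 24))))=2848 / 102357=0.03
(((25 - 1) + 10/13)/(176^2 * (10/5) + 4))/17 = 161/6846138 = 0.00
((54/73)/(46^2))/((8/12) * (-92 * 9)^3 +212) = -27/29228601476504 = -0.00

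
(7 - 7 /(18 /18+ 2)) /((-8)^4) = 7 /6144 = 0.00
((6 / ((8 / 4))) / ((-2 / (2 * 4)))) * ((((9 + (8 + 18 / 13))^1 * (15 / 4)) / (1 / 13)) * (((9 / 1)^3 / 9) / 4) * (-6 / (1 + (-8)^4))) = 318.95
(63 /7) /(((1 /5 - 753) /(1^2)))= -45 /3764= -0.01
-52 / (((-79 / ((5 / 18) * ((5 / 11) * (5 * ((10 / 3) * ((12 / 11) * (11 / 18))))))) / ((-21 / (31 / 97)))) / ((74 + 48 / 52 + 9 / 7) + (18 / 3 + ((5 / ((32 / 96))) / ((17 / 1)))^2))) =-1058504740000 / 210205017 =-5035.58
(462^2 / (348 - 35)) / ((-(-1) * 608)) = 53361 / 47576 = 1.12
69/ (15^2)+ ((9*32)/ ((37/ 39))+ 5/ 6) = 563709/ 1850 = 304.71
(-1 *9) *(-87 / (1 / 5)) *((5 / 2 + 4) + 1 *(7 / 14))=27405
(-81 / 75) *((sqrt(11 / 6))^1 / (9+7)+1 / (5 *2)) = -27 / 250 - 9 *sqrt(66) / 800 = -0.20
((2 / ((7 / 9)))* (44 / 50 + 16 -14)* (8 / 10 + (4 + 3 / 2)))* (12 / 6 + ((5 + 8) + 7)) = 128304 / 125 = 1026.43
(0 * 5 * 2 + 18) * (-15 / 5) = -54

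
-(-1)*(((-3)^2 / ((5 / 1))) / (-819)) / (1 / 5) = -1 / 91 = -0.01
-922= -922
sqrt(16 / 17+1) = sqrt(561) / 17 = 1.39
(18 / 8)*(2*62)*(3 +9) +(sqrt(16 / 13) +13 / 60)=4*sqrt(13) / 13 +200893 / 60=3349.33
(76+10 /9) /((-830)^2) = 347 /3100050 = 0.00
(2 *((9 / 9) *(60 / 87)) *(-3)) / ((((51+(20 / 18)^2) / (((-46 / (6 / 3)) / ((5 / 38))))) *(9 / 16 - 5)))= -27184896 / 8711629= -3.12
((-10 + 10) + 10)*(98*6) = 5880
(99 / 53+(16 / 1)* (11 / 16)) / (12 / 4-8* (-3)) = 682 / 1431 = 0.48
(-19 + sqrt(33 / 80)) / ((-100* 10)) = 19 / 1000 - sqrt(165) / 20000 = 0.02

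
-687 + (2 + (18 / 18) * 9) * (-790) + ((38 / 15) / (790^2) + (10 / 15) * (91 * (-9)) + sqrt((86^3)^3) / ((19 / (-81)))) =-4430766096 * sqrt(86) / 19 - 46447082231 / 4680750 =-2162601208.11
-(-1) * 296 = 296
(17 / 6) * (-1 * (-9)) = 51 / 2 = 25.50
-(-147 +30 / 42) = 1024 / 7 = 146.29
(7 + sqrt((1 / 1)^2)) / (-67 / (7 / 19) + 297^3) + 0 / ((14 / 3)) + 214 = 19622220494 / 91692619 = 214.00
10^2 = 100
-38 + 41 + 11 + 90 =104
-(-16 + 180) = -164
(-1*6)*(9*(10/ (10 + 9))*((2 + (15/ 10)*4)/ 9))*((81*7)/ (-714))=6480/ 323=20.06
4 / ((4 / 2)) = 2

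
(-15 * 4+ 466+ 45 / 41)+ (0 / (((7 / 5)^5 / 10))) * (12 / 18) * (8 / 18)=407.10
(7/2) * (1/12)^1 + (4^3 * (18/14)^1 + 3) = 14377/168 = 85.58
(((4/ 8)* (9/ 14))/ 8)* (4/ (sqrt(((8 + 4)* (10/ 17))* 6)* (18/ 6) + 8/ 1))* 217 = -4743/ 5392 + 2511* sqrt(85)/ 10784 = 1.27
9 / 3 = 3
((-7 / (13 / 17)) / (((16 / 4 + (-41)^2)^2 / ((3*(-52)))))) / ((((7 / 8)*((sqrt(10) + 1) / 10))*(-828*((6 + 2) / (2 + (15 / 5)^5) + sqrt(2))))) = -13328 / (7836261*(1 + sqrt(10))*(8 + 245*sqrt(2))) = -0.00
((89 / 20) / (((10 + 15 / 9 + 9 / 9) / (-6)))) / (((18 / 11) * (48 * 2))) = -979 / 72960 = -0.01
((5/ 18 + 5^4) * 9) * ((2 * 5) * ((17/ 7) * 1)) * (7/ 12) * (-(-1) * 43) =41137025/ 12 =3428085.42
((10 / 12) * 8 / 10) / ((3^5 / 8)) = 16 / 729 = 0.02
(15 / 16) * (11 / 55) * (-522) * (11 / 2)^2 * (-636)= 15064137 / 8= 1883017.12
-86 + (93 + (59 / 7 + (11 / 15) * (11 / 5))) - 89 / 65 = 106966 / 6825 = 15.67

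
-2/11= -0.18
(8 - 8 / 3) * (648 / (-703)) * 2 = -6912 / 703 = -9.83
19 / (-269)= -19 / 269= -0.07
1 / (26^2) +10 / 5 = 1353 / 676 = 2.00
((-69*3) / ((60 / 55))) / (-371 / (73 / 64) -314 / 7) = 387849 / 756520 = 0.51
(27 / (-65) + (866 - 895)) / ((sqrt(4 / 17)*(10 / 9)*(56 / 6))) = -5.85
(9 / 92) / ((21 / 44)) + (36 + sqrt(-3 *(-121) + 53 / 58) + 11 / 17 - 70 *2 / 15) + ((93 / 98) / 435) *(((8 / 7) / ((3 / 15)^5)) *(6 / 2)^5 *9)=17086.15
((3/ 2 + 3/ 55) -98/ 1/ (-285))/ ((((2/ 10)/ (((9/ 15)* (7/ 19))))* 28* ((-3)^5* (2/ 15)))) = -11903/ 5146416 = -0.00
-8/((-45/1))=8/45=0.18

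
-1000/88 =-125/11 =-11.36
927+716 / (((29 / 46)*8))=31000 / 29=1068.97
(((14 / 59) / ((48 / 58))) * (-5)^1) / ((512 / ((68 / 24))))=-17255 / 2174976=-0.01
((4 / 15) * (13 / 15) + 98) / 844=0.12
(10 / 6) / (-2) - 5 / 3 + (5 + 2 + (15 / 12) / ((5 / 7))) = 25 / 4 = 6.25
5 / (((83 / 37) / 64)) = 11840 / 83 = 142.65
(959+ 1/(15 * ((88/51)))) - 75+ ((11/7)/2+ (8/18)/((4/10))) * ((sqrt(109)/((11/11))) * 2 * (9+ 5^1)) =478 * sqrt(109)/9+ 388977/440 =1438.53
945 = 945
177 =177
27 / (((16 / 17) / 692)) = 19851.75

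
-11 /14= -0.79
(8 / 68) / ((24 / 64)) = 16 / 51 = 0.31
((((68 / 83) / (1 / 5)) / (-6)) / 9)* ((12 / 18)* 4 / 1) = -1360 / 6723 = -0.20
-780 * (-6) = 4680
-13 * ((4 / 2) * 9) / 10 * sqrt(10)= -117 * sqrt(10) / 5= -74.00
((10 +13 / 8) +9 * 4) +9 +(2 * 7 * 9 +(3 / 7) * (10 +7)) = 10635 / 56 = 189.91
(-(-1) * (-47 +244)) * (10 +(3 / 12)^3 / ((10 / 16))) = 78997 / 40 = 1974.92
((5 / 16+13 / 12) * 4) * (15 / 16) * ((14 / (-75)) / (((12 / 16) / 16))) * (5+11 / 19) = -99428 / 855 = -116.29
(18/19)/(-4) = -9/38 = -0.24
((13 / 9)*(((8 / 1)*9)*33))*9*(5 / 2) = 77220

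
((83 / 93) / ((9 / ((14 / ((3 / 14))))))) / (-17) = -0.38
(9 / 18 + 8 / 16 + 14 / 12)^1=13 / 6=2.17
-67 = -67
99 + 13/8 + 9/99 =8863/88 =100.72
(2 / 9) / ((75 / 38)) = 76 / 675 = 0.11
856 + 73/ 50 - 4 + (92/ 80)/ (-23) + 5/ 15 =256123/ 300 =853.74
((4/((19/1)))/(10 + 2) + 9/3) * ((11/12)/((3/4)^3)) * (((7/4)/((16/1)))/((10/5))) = 0.36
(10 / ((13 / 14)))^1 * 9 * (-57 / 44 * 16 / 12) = -167.41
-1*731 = -731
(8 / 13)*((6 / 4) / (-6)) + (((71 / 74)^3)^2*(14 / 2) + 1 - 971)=-2059315128262901 / 2134684372288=-964.69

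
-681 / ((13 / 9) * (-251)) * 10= 61290 / 3263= 18.78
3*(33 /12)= 33 /4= 8.25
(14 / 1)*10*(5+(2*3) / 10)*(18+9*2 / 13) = 197568 / 13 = 15197.54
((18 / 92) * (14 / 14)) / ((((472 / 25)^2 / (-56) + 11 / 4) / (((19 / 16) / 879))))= -83125 / 1136950168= -0.00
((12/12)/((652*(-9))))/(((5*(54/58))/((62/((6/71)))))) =-63829/2376540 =-0.03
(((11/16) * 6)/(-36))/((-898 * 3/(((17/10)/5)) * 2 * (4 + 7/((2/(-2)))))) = -187/77587200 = -0.00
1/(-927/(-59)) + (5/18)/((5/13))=1457/1854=0.79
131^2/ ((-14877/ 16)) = -274576/ 14877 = -18.46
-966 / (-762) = 161 / 127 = 1.27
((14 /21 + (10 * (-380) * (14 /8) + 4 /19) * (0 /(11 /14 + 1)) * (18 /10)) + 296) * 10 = 8900 /3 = 2966.67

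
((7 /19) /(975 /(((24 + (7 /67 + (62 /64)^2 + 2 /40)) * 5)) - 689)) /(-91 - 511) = 8607887 /9581680154462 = 0.00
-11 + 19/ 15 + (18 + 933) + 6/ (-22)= 155264/ 165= 940.99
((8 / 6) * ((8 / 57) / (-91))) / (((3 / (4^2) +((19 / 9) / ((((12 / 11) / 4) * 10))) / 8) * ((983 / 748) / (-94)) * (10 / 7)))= 26999808 / 74539907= 0.36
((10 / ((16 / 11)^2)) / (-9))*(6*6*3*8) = -1815 / 4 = -453.75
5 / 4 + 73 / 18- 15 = -349 / 36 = -9.69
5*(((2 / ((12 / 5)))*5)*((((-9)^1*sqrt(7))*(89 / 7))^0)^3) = 125 / 6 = 20.83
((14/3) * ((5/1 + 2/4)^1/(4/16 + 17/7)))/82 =1078/9225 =0.12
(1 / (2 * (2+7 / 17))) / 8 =17 / 656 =0.03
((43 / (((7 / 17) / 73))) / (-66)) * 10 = -266815 / 231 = -1155.04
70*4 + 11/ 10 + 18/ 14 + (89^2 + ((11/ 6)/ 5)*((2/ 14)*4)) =344551/ 42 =8203.60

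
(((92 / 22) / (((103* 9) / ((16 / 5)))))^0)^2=1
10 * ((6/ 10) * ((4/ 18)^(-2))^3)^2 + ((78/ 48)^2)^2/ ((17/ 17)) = 5083731799463/ 20480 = 248229091.77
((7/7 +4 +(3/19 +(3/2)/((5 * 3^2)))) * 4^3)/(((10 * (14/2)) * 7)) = 47344/69825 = 0.68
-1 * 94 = -94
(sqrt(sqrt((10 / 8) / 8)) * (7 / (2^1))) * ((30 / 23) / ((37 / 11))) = 1155 * 2^(3 / 4) * 5^(1 / 4) / 3404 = 0.85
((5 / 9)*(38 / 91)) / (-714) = -95 / 292383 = -0.00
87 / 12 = 29 / 4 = 7.25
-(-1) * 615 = 615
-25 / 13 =-1.92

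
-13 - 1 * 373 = -386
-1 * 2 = -2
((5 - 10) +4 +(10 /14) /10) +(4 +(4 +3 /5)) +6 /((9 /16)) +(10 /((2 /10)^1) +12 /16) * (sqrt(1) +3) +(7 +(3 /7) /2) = 23998 /105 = 228.55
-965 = -965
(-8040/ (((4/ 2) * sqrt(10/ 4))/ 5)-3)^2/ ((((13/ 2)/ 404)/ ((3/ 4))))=14616720 * sqrt(10)/ 13 + 97932029454/ 13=7536788583.16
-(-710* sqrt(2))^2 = -1008200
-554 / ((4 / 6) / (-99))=82269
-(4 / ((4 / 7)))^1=-7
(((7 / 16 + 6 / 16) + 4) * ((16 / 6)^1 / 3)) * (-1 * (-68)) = 2618 / 9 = 290.89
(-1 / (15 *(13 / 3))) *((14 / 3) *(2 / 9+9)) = -1162 / 1755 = -0.66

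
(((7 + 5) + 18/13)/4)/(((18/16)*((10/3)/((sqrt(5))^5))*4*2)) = 145*sqrt(5)/52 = 6.24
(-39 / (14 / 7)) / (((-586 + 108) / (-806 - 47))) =-33267 / 956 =-34.80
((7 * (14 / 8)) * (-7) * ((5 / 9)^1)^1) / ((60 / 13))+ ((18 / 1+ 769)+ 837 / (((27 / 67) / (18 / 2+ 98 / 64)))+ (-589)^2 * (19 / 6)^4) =90480892301 / 2592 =34907751.66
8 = 8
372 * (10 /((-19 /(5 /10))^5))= -465 /9904396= -0.00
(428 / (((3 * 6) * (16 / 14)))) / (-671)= -749 / 24156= -0.03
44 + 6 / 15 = 222 / 5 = 44.40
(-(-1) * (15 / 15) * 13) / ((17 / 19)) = 14.53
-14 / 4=-3.50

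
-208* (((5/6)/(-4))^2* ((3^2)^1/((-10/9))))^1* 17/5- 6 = 1941/8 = 242.62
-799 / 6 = -133.17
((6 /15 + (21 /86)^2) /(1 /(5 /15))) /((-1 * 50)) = -16997 /5547000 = -0.00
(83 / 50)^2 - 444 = -441.24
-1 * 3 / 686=-3 / 686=-0.00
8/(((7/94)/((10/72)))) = 940/63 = 14.92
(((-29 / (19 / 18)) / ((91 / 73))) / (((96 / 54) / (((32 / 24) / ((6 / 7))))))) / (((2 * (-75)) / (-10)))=-6351 / 4940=-1.29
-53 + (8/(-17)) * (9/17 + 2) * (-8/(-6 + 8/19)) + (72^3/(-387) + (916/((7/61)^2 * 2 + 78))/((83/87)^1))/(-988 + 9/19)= -53.74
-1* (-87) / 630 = 29 / 210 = 0.14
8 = 8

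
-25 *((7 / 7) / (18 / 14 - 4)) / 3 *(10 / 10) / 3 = 175 / 171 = 1.02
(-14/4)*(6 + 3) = -63/2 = -31.50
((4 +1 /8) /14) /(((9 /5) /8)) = 55 /42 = 1.31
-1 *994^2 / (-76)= 247009 / 19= 13000.47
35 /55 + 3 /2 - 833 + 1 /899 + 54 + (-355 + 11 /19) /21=-894819295 /1127346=-793.74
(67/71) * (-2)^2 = 268/71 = 3.77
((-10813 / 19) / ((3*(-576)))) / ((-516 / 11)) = -118943 / 16941312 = -0.01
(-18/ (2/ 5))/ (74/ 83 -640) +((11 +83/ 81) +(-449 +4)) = -206674859/ 477414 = -432.90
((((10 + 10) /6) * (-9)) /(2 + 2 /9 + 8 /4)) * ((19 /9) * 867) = -13005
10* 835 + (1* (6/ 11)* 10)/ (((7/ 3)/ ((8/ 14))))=4501370/ 539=8351.34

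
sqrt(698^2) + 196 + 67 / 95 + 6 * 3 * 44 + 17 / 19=8438 / 5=1687.60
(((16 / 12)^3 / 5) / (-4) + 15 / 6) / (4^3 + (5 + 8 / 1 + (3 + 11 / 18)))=643 / 21765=0.03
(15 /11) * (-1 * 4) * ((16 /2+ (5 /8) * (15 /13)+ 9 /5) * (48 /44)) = -98478 /1573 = -62.61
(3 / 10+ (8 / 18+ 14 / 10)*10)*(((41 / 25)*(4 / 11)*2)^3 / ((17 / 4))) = 119060200448 / 15909609375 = 7.48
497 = 497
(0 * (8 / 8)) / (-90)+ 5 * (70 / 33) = 350 / 33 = 10.61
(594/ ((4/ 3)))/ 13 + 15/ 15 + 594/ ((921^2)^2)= 24436786377323/ 692864172078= 35.27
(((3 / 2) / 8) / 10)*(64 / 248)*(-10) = -3 / 62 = -0.05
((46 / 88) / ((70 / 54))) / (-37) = -621 / 56980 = -0.01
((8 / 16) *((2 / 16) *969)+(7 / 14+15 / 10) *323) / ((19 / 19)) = 11305 / 16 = 706.56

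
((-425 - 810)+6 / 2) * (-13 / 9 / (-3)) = -16016 / 27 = -593.19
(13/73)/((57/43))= 559/4161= 0.13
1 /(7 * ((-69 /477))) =-159 /161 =-0.99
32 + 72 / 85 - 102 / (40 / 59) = -7997 / 68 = -117.60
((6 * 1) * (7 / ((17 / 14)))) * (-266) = -156408 / 17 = -9200.47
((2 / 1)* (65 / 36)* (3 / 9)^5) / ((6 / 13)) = 845 / 26244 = 0.03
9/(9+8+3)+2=49/20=2.45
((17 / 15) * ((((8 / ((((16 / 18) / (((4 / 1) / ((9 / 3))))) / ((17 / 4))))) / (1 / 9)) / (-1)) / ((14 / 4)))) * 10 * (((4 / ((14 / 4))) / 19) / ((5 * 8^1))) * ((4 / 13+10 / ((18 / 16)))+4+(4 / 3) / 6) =-362984 / 12103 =-29.99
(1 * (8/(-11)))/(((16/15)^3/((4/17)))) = -3375/23936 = -0.14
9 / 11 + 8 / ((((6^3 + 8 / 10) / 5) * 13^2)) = 412741 / 503789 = 0.82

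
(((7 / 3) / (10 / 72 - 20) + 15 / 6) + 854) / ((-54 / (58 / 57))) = -11838061 / 733590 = -16.14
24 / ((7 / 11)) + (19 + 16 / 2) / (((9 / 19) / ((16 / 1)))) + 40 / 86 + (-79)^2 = 2164545 / 301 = 7191.18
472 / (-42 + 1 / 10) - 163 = -73017 / 419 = -174.26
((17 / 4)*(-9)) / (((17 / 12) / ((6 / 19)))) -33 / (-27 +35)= -1923 / 152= -12.65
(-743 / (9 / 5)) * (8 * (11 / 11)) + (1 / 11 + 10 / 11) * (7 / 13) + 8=-385361 / 117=-3293.68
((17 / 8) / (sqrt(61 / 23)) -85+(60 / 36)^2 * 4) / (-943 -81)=665 / 9216 -17 * sqrt(1403) / 499712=0.07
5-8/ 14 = 31/ 7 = 4.43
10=10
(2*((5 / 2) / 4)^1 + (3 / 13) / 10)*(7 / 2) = 2317 / 520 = 4.46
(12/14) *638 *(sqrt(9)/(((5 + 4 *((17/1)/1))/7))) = 157.32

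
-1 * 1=-1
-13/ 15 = -0.87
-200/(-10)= 20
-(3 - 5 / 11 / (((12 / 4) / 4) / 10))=101 / 33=3.06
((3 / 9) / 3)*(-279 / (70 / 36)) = -558 / 35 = -15.94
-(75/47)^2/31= -5625/68479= -0.08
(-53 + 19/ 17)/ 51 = -1.02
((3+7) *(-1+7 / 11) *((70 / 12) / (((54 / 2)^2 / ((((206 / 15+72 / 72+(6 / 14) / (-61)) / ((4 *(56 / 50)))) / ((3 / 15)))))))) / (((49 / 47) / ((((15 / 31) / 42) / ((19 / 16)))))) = -27707087500 / 6225869493459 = -0.00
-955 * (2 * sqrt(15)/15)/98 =-191 * sqrt(15)/147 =-5.03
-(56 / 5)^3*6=-1053696 / 125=-8429.57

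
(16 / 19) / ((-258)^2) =4 / 316179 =0.00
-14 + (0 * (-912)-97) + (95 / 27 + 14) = -2524 / 27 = -93.48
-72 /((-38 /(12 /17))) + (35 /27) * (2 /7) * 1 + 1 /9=15863 /8721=1.82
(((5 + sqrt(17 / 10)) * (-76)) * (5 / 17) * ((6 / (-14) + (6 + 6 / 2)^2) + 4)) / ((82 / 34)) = -4941.16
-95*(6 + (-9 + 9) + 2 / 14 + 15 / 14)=-9595 / 14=-685.36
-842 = -842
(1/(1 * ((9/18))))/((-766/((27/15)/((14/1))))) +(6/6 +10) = 294901/26810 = 11.00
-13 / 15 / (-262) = 13 / 3930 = 0.00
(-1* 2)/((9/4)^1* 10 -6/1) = -4/33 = -0.12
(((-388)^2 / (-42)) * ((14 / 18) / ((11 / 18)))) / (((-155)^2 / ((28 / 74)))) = -2107616 / 29334525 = -0.07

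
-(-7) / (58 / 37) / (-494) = -0.01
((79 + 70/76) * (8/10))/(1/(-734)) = -4458316/95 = -46929.64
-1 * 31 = -31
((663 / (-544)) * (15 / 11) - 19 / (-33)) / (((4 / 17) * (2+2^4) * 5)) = -19499 / 380160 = -0.05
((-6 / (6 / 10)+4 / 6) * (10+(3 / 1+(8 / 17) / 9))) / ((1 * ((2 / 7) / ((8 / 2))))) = -782824 / 459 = -1705.50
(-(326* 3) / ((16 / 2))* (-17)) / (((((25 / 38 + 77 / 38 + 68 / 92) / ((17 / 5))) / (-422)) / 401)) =-307373233191 / 880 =-349287764.99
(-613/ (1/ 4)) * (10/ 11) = -24520/ 11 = -2229.09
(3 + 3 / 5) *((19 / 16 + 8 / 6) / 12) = 121 / 160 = 0.76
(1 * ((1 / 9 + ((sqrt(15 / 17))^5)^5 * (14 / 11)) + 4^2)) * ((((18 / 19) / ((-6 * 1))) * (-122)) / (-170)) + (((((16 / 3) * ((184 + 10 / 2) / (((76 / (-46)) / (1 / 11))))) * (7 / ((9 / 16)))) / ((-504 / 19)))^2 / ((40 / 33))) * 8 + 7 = 2145837578 / 479655 -66482023535156250 * sqrt(255) / 35190965750914794161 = 4473.68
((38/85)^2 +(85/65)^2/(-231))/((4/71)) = 3854184661/1128227100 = 3.42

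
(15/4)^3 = 3375/64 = 52.73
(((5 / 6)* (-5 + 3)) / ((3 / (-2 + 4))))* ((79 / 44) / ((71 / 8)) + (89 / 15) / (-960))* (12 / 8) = -0.33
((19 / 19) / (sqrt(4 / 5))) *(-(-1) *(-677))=-677 *sqrt(5) / 2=-756.91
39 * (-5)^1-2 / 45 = -8777 / 45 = -195.04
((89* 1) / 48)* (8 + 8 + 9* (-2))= -89 / 24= -3.71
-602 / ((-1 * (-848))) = -301 / 424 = -0.71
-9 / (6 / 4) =-6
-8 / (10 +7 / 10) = -80 / 107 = -0.75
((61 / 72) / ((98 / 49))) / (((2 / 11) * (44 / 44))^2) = 7381 / 576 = 12.81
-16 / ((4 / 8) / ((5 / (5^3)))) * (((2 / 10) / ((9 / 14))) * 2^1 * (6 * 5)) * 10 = -238.93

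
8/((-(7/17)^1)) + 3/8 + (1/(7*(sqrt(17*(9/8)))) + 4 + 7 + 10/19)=-8009/1064 + 2*sqrt(34)/357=-7.49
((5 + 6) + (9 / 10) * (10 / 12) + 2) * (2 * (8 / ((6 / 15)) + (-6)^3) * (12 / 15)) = -4312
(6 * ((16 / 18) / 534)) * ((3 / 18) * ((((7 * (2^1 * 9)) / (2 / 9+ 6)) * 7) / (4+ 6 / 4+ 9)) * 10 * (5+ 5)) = 4200 / 2581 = 1.63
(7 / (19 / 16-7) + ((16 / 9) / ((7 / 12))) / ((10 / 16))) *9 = 35856 / 1085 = 33.05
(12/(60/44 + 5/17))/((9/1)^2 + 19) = 561/7750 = 0.07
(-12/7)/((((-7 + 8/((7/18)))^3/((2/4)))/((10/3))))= -196/171475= -0.00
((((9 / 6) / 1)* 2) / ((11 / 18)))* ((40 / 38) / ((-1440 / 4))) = -3 / 209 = -0.01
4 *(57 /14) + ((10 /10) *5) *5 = 289 /7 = 41.29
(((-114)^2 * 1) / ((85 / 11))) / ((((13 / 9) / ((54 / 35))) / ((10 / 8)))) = 17369154 / 7735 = 2245.53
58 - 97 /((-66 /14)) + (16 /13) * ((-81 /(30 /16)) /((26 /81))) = -2427859 /27885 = -87.07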